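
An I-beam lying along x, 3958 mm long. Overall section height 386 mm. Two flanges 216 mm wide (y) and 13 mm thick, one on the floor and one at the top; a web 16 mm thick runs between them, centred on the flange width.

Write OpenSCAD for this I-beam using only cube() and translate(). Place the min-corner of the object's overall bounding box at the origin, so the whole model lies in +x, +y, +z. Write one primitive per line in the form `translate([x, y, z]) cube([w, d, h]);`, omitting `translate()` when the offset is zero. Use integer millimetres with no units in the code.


cube([3958, 216, 13]);
translate([0, 100, 13]) cube([3958, 16, 360]);
translate([0, 0, 373]) cube([3958, 216, 13]);


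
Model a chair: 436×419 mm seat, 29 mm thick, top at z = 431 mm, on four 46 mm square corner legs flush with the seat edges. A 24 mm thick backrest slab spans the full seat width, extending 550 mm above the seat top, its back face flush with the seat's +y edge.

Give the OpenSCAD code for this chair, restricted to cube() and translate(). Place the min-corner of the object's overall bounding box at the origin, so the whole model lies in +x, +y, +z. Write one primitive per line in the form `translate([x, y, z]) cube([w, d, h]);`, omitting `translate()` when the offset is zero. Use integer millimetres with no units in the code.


translate([0, 0, 402]) cube([436, 419, 29]);
cube([46, 46, 402]);
translate([390, 0, 0]) cube([46, 46, 402]);
translate([0, 373, 0]) cube([46, 46, 402]);
translate([390, 373, 0]) cube([46, 46, 402]);
translate([0, 395, 431]) cube([436, 24, 550]);


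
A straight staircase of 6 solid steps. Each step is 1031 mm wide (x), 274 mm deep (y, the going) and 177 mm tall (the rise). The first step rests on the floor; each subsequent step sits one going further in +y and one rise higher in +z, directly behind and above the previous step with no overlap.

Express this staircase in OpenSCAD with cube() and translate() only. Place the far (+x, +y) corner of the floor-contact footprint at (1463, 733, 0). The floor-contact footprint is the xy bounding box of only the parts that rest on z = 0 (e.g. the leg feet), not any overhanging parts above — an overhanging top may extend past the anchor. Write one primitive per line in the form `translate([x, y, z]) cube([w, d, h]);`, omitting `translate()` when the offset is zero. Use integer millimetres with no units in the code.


translate([432, 459, 0]) cube([1031, 274, 177]);
translate([432, 733, 177]) cube([1031, 274, 177]);
translate([432, 1007, 354]) cube([1031, 274, 177]);
translate([432, 1281, 531]) cube([1031, 274, 177]);
translate([432, 1555, 708]) cube([1031, 274, 177]);
translate([432, 1829, 885]) cube([1031, 274, 177]);


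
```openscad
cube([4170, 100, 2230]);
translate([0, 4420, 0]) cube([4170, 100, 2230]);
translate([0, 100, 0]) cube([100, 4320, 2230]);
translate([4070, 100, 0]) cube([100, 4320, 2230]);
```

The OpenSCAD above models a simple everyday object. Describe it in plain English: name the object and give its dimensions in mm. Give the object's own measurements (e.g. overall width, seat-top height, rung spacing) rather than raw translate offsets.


The wall frame of a small rectangular building: four walls, each 2230 mm tall and 100 mm thick, enclosing a footprint 4170 mm (x) by 4520 mm (y) outside-to-outside, with no floor or roof. The front and back walls (the −y and +y sides) span the full width; the two side walls fit between them.


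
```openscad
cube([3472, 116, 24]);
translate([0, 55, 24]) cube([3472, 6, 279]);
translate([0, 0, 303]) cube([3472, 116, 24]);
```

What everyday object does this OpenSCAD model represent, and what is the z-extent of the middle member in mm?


An I-beam. The web height is 279 mm.

Two wide flanges with a thin centred web — an I-beam. Overall 327 mm minus two 24 mm flanges gives a web of 327 − 2·24 = 279 mm.


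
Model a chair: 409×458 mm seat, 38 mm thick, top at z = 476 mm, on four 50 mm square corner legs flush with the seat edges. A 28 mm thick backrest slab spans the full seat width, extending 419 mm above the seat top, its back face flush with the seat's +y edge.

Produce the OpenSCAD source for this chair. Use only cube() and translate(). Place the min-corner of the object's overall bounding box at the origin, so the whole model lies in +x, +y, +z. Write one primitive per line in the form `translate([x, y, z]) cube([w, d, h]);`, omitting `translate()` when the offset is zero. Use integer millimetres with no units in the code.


translate([0, 0, 438]) cube([409, 458, 38]);
cube([50, 50, 438]);
translate([359, 0, 0]) cube([50, 50, 438]);
translate([0, 408, 0]) cube([50, 50, 438]);
translate([359, 408, 0]) cube([50, 50, 438]);
translate([0, 430, 476]) cube([409, 28, 419]);


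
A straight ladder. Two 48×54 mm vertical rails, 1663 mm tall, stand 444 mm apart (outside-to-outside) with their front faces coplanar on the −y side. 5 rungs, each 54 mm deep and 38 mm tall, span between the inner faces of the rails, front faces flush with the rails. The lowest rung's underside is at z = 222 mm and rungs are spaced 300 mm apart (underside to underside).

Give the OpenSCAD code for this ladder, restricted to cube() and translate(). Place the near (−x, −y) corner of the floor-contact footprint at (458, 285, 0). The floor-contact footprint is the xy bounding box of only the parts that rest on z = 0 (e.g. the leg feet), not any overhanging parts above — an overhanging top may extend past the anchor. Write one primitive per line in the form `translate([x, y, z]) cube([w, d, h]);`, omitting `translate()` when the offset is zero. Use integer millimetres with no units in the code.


translate([458, 285, 0]) cube([48, 54, 1663]);
translate([854, 285, 0]) cube([48, 54, 1663]);
translate([506, 285, 222]) cube([348, 54, 38]);
translate([506, 285, 522]) cube([348, 54, 38]);
translate([506, 285, 822]) cube([348, 54, 38]);
translate([506, 285, 1122]) cube([348, 54, 38]);
translate([506, 285, 1422]) cube([348, 54, 38]);


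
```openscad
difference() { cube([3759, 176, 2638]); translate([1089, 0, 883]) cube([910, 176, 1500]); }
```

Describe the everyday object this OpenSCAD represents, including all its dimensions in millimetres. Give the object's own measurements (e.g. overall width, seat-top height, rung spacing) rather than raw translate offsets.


A wall 3759 mm long (x), 176 mm thick (y), 2638 mm tall, with a rectangular window opening cut through it. The opening is 910 mm wide and 1500 mm tall; its sill is at z = 883 mm and its near (−x) edge is 1089 mm from the wall's −x end. The opening passes through the full wall thickness.


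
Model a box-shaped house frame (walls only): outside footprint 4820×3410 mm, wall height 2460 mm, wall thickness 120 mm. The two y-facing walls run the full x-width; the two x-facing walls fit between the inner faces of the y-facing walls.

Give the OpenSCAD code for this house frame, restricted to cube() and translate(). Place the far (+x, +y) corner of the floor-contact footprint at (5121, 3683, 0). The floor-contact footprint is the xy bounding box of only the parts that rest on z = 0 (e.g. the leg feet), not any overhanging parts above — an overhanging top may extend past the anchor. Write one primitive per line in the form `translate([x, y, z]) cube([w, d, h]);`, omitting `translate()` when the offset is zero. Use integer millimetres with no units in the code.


translate([301, 273, 0]) cube([4820, 120, 2460]);
translate([301, 3563, 0]) cube([4820, 120, 2460]);
translate([301, 393, 0]) cube([120, 3170, 2460]);
translate([5001, 393, 0]) cube([120, 3170, 2460]);


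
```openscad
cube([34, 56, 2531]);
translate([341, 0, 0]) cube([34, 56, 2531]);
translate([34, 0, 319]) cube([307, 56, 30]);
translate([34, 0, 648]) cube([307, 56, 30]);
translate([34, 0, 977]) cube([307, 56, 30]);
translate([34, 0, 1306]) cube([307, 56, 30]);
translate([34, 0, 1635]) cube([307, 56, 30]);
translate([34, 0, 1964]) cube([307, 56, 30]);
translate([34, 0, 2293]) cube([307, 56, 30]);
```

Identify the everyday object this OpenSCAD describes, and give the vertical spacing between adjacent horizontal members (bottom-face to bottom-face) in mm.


A ladder. The rung spacing is 329 mm.

Two tall 34×56 posts with 7 short bars between them — a ladder. Adjacent rungs sit at z = 319 and z = 648, so the spacing is 648 − 319 = 329 mm.


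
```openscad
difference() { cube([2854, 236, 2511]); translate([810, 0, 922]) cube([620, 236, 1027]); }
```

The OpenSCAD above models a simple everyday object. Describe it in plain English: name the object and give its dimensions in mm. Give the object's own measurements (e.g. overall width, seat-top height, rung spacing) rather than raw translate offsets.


A wall 2854 mm long (x), 236 mm thick (y), 2511 mm tall, with a rectangular window opening cut through it. The opening is 620 mm wide and 1027 mm tall; its sill is at z = 922 mm and its near (−x) edge is 810 mm from the wall's −x end. The opening passes through the full wall thickness.


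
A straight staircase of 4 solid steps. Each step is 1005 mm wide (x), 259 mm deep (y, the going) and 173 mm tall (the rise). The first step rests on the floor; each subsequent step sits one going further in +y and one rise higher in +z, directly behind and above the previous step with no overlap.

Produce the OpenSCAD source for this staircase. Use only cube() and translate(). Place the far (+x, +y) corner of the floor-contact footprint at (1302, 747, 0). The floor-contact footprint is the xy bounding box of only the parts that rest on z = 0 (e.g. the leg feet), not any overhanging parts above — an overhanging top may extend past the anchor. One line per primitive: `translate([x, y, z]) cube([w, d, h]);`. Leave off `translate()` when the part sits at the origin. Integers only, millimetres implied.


translate([297, 488, 0]) cube([1005, 259, 173]);
translate([297, 747, 173]) cube([1005, 259, 173]);
translate([297, 1006, 346]) cube([1005, 259, 173]);
translate([297, 1265, 519]) cube([1005, 259, 173]);


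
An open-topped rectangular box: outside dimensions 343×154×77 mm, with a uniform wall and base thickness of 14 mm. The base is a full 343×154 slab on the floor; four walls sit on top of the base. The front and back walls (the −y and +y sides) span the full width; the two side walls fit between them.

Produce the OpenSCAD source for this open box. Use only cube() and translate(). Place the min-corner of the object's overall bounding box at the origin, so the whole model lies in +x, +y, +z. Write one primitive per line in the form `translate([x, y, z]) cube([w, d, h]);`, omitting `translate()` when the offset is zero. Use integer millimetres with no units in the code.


cube([343, 154, 14]);
translate([0, 0, 14]) cube([343, 14, 63]);
translate([0, 140, 14]) cube([343, 14, 63]);
translate([0, 14, 14]) cube([14, 126, 63]);
translate([329, 14, 14]) cube([14, 126, 63]);


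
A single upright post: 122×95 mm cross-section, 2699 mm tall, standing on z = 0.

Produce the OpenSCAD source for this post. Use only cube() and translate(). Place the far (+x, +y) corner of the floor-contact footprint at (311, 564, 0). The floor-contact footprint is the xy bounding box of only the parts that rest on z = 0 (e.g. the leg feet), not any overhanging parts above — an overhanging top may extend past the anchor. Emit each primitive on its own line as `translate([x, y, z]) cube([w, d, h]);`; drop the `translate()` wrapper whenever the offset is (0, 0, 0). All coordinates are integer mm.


translate([189, 469, 0]) cube([122, 95, 2699]);


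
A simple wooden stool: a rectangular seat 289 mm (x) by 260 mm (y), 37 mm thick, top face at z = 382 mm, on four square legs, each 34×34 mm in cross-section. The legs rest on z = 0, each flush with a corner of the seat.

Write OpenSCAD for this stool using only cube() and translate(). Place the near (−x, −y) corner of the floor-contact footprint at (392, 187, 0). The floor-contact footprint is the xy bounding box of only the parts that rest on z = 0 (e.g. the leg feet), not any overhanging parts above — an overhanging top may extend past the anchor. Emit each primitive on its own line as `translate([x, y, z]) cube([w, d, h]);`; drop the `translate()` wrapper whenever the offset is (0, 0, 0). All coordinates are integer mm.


// leg_h = 382 - 37 = 345
translate([392, 187, 345]) cube([289, 260, 37]);
translate([392, 187, 0]) cube([34, 34, 345]);
translate([647, 187, 0]) cube([34, 34, 345]);
translate([392, 413, 0]) cube([34, 34, 345]);
translate([647, 413, 0]) cube([34, 34, 345]);


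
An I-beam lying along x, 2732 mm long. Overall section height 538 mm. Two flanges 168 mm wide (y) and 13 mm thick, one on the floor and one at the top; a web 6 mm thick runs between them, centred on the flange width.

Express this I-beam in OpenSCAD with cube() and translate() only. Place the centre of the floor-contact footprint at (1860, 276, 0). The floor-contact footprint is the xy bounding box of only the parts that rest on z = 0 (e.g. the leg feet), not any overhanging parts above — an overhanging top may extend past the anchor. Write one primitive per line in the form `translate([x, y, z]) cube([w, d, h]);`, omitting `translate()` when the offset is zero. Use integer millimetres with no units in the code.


translate([494, 192, 0]) cube([2732, 168, 13]);
translate([494, 273, 13]) cube([2732, 6, 512]);
translate([494, 192, 525]) cube([2732, 168, 13]);


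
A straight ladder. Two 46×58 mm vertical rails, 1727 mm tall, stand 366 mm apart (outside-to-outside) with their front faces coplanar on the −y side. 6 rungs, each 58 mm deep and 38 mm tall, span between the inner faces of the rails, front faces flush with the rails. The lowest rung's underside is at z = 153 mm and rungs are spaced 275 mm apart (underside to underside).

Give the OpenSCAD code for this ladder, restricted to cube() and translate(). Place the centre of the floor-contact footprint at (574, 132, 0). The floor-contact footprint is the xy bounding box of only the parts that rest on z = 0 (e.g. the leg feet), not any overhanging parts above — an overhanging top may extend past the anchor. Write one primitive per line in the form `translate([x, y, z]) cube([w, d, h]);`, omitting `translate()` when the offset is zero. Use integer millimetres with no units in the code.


translate([391, 103, 0]) cube([46, 58, 1727]);
translate([711, 103, 0]) cube([46, 58, 1727]);
translate([437, 103, 153]) cube([274, 58, 38]);
translate([437, 103, 428]) cube([274, 58, 38]);
translate([437, 103, 703]) cube([274, 58, 38]);
translate([437, 103, 978]) cube([274, 58, 38]);
translate([437, 103, 1253]) cube([274, 58, 38]);
translate([437, 103, 1528]) cube([274, 58, 38]);


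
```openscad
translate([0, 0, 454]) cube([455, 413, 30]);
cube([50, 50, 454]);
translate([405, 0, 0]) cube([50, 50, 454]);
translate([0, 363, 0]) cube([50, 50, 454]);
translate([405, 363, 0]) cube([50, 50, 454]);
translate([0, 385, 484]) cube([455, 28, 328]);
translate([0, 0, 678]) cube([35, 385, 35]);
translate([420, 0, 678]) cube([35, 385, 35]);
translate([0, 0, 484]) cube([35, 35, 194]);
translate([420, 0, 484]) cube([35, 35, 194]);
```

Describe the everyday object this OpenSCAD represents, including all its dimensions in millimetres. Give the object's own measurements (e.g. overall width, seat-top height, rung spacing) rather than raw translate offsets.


A chair. The seat is a 455×413×30 mm slab with its top at z = 484 mm, on four 50×50 mm corner legs (flush with the seat edges, standing on z = 0). A flat backrest 28 mm thick, 328 mm tall, spans the full seat width and rises from the seat top along its +y edge, rear face flush with the rear of the seat. Two armrests of 35×35 mm section run along each side from the seat's front edge to the front of the backrest, top faces 229 mm above the seat top and outer faces flush with the seat's x-edges; a 35×35 mm post under the front of each armrest stands on the seat at the front corner.


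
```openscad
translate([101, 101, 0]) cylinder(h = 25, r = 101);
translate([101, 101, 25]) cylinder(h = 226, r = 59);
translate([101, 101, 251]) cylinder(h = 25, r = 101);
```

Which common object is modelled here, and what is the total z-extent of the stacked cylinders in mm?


A spool. The overall height is 276 mm.

Three coaxial cylinders, large–small–large — a spool. Two 25 mm flanges and a 226 mm core give 25 + 226 + 25 = 276 mm.


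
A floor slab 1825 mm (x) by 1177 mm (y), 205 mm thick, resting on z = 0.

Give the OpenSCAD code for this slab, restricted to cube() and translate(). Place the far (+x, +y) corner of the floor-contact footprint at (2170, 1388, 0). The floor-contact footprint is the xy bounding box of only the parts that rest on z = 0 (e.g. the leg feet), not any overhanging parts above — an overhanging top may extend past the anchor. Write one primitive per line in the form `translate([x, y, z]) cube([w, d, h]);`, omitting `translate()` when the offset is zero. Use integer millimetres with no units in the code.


translate([345, 211, 0]) cube([1825, 1177, 205]);


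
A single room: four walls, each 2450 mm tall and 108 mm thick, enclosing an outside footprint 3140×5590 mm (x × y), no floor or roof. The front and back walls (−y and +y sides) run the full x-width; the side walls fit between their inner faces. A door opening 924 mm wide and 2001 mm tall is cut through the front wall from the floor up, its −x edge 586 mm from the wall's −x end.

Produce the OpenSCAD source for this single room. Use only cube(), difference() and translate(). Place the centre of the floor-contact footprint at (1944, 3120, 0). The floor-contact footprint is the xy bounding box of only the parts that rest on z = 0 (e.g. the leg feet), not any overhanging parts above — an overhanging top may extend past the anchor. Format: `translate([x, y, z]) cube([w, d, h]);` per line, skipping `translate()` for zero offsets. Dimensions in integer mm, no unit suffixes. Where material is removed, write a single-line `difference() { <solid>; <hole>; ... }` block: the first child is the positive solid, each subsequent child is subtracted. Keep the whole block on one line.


difference() { translate([374, 325, 0]) cube([3140, 108, 2450]); translate([960, 325, 0]) cube([924, 108, 2001]); }
translate([374, 5807, 0]) cube([3140, 108, 2450]);
translate([374, 433, 0]) cube([108, 5374, 2450]);
translate([3406, 433, 0]) cube([108, 5374, 2450]);


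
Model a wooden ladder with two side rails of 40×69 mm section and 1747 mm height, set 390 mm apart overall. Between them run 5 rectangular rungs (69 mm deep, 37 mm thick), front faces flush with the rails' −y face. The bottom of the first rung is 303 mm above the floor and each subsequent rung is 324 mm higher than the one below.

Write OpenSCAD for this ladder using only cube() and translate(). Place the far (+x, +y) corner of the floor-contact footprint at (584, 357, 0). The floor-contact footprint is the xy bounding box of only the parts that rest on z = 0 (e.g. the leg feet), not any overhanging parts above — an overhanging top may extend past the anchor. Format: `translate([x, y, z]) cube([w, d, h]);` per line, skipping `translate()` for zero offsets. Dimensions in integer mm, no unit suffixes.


translate([194, 288, 0]) cube([40, 69, 1747]);
translate([544, 288, 0]) cube([40, 69, 1747]);
translate([234, 288, 303]) cube([310, 69, 37]);
translate([234, 288, 627]) cube([310, 69, 37]);
translate([234, 288, 951]) cube([310, 69, 37]);
translate([234, 288, 1275]) cube([310, 69, 37]);
translate([234, 288, 1599]) cube([310, 69, 37]);


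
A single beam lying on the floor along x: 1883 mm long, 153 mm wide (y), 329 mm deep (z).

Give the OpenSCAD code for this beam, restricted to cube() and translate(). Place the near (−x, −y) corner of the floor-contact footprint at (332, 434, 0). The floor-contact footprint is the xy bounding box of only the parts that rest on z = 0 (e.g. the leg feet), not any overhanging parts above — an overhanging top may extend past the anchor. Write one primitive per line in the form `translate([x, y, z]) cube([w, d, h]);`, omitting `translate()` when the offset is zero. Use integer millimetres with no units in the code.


translate([332, 434, 0]) cube([1883, 153, 329]);


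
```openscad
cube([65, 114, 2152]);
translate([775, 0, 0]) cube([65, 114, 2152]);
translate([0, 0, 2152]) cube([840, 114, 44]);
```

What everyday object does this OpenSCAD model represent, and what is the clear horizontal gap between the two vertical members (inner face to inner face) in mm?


A door frame. The clear opening width is 710 mm.

Two 2152 mm tall posts with a header on top — a door frame. The left jamb is 65 mm wide at x = 0; the right jamb starts at x = 775. The clear opening is 775 − 65 = 710 mm.


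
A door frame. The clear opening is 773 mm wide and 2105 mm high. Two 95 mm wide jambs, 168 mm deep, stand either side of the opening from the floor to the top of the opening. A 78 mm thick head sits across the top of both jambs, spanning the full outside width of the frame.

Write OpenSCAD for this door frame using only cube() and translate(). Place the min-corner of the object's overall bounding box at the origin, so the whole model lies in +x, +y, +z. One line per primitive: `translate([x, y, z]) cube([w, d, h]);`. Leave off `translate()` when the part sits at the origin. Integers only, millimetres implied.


cube([95, 168, 2105]);
translate([868, 0, 0]) cube([95, 168, 2105]);
translate([0, 0, 2105]) cube([963, 168, 78]);


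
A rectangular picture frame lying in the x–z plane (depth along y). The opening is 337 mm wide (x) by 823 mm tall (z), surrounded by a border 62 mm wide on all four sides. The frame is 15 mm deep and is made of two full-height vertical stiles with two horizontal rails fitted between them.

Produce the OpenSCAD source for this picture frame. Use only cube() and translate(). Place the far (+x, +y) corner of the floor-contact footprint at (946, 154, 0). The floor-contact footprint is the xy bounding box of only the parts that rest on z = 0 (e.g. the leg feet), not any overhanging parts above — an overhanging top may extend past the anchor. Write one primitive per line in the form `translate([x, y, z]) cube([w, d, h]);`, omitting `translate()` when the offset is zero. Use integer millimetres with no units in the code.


translate([485, 139, 0]) cube([62, 15, 947]);
translate([884, 139, 0]) cube([62, 15, 947]);
translate([547, 139, 0]) cube([337, 15, 62]);
translate([547, 139, 885]) cube([337, 15, 62]);


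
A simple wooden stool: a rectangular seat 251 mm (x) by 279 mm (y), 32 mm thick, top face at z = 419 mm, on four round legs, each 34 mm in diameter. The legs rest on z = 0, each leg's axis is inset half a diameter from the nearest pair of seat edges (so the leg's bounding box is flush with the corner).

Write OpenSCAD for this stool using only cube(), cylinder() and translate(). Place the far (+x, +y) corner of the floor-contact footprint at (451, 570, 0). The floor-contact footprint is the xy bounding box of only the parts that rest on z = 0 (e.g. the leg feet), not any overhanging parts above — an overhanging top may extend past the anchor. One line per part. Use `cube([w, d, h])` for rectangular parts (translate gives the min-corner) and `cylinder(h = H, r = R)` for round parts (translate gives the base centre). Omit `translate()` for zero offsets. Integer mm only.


translate([200, 291, 387]) cube([251, 279, 32]);
translate([217, 308, 0]) cylinder(h = 387, r = 17);
translate([434, 308, 0]) cylinder(h = 387, r = 17);
translate([217, 553, 0]) cylinder(h = 387, r = 17);
translate([434, 553, 0]) cylinder(h = 387, r = 17);


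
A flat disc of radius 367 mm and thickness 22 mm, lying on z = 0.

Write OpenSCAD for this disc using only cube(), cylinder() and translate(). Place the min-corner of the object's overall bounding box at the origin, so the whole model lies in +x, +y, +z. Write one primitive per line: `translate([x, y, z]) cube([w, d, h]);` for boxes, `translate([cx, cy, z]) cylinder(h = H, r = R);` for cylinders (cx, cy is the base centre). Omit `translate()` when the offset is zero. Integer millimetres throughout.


translate([367, 367, 0]) cylinder(h = 22, r = 367);


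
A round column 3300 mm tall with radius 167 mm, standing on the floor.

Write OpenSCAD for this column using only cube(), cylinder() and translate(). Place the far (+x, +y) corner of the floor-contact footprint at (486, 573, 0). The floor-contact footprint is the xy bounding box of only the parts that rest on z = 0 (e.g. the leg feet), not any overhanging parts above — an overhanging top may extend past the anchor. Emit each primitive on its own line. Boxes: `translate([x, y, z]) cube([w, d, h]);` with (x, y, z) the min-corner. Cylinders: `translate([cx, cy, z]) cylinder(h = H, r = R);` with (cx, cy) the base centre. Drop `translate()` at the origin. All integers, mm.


translate([319, 406, 0]) cylinder(h = 3300, r = 167);


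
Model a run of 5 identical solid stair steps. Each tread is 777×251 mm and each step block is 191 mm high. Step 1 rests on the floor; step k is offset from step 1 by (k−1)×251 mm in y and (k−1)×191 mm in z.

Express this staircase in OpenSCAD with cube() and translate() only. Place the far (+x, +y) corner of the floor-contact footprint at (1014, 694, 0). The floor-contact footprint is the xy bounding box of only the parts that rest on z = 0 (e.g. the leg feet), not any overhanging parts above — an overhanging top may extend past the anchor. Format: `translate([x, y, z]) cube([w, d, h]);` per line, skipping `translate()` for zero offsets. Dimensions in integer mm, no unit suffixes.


translate([237, 443, 0]) cube([777, 251, 191]);
translate([237, 694, 191]) cube([777, 251, 191]);
translate([237, 945, 382]) cube([777, 251, 191]);
translate([237, 1196, 573]) cube([777, 251, 191]);
translate([237, 1447, 764]) cube([777, 251, 191]);


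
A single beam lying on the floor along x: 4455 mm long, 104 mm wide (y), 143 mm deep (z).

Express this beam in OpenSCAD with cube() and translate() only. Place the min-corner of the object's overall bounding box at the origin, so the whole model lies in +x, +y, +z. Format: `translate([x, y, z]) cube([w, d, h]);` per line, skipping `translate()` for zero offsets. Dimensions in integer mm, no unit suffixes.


cube([4455, 104, 143]);


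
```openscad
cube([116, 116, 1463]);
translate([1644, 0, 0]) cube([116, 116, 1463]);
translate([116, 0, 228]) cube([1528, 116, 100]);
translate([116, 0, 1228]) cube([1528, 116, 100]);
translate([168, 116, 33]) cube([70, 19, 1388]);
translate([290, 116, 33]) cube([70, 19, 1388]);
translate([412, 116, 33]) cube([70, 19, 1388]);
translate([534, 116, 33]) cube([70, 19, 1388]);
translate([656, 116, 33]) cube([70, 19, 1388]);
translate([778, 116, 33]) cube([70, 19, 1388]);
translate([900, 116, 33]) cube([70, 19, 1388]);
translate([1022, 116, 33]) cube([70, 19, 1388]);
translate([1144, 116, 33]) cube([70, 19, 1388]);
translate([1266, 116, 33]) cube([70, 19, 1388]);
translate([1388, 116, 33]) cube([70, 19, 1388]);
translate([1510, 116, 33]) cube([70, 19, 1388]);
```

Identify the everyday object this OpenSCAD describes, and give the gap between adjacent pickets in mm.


A fence section. The picket gap is 52 mm.

Two posts, two rails, 12 pickets — a fence section. Span 1528 mm holds 12 pickets of 70 mm with 13 equal gaps: ⌊(1528 − 12·70) / 13⌋ = 52 mm.


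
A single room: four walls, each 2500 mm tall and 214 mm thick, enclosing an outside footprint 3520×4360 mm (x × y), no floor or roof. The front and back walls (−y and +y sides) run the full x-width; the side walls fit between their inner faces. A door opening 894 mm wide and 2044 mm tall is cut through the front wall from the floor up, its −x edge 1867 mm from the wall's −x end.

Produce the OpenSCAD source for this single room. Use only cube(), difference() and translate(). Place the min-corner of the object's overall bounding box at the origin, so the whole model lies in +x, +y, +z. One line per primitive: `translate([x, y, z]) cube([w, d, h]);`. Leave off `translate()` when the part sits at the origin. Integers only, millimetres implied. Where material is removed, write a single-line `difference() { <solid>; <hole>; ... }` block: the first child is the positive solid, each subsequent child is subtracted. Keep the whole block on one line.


difference() { cube([3520, 214, 2500]); translate([1867, 0, 0]) cube([894, 214, 2044]); }
translate([0, 4146, 0]) cube([3520, 214, 2500]);
translate([0, 214, 0]) cube([214, 3932, 2500]);
translate([3306, 214, 0]) cube([214, 3932, 2500]);


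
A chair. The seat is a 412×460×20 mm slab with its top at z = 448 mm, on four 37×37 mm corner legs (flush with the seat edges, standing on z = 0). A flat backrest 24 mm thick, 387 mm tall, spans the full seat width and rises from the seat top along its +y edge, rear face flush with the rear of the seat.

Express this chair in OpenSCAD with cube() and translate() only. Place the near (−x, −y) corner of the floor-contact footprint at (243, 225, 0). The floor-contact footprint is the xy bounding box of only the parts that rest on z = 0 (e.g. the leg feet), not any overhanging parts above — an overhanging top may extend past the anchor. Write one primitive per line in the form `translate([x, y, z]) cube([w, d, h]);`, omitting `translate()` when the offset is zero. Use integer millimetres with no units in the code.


translate([243, 225, 428]) cube([412, 460, 20]);
translate([243, 225, 0]) cube([37, 37, 428]);
translate([618, 225, 0]) cube([37, 37, 428]);
translate([243, 648, 0]) cube([37, 37, 428]);
translate([618, 648, 0]) cube([37, 37, 428]);
translate([243, 661, 448]) cube([412, 24, 387]);


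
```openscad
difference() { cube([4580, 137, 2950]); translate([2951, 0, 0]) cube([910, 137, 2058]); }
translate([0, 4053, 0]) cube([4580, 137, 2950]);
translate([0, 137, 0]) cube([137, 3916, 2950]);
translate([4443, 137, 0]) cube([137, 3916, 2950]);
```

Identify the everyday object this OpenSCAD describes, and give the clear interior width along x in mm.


A single room. The interior width is 4306 mm.

Four walls enclosing a rectangle with a door in the front wall — a room. Outside width 4580 minus two 137 mm walls gives 4306 mm.


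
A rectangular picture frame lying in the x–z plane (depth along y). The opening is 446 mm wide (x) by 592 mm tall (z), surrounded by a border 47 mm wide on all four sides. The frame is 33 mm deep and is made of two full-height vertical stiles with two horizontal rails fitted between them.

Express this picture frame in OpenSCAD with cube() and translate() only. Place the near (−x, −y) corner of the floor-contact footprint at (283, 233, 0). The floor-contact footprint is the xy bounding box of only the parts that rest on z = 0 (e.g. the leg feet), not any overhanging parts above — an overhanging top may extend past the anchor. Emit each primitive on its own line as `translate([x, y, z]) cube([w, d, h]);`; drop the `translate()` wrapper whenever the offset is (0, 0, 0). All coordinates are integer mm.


translate([283, 233, 0]) cube([47, 33, 686]);
translate([776, 233, 0]) cube([47, 33, 686]);
translate([330, 233, 0]) cube([446, 33, 47]);
translate([330, 233, 639]) cube([446, 33, 47]);


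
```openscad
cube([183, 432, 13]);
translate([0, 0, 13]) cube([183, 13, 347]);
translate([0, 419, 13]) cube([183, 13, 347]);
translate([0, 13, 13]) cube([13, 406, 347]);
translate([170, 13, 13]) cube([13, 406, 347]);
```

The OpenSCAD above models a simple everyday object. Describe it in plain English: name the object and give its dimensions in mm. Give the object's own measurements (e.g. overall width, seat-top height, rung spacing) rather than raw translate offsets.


An open-topped rectangular box: outside dimensions 183×432×360 mm, with a uniform wall and base thickness of 13 mm. The base is a full 183×432 slab on the floor; four walls sit on top of the base. The front and back walls (the −y and +y sides) span the full width; the two side walls fit between them.


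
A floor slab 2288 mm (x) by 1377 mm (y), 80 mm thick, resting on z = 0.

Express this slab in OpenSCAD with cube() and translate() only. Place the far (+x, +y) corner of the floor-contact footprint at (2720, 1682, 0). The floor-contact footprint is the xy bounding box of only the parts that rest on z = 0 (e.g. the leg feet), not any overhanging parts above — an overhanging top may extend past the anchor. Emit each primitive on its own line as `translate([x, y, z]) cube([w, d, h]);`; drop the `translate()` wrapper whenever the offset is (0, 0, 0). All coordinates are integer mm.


translate([432, 305, 0]) cube([2288, 1377, 80]);


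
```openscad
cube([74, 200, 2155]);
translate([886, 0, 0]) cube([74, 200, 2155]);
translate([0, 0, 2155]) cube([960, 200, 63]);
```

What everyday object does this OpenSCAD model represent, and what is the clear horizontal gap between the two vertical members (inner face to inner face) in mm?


A door frame. The clear opening width is 812 mm.

Two 2155 mm tall posts with a header on top — a door frame. The left jamb is 74 mm wide at x = 0; the right jamb starts at x = 886. The clear opening is 886 − 74 = 812 mm.


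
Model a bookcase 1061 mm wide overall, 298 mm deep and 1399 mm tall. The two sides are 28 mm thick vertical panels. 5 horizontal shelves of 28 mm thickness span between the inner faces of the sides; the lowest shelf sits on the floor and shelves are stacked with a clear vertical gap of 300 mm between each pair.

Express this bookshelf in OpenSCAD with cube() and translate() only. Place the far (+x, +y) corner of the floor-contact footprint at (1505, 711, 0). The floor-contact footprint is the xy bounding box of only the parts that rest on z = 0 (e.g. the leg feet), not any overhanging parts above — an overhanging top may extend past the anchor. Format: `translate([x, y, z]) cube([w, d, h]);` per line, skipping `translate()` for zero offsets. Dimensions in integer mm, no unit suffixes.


translate([444, 413, 0]) cube([28, 298, 1399]);
translate([1477, 413, 0]) cube([28, 298, 1399]);
translate([472, 413, 0]) cube([1005, 298, 28]);
translate([472, 413, 328]) cube([1005, 298, 28]);
translate([472, 413, 656]) cube([1005, 298, 28]);
translate([472, 413, 984]) cube([1005, 298, 28]);
translate([472, 413, 1312]) cube([1005, 298, 28]);


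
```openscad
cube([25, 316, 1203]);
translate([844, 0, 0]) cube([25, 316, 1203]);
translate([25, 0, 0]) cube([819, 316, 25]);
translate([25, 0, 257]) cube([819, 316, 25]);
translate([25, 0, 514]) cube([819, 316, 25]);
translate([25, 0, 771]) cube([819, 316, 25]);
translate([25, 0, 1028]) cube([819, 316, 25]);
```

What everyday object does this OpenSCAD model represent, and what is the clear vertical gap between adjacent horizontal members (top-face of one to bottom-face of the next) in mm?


A bookshelf. The clear shelf gap is 232 mm.

Two tall side panels with 5 horizontal boards between them — a bookshelf. The first two shelf undersides are at z = 0 and z = 257; with shelf thickness 25, the clear gap is 257 − 0 − 25 = 232 mm.


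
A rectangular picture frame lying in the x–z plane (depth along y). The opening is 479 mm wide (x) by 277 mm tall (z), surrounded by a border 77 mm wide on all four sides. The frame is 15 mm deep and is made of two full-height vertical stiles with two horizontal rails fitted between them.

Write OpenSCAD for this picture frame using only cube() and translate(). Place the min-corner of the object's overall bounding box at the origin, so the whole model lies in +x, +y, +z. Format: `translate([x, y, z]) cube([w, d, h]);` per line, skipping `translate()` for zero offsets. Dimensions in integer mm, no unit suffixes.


cube([77, 15, 431]);
translate([556, 0, 0]) cube([77, 15, 431]);
translate([77, 0, 0]) cube([479, 15, 77]);
translate([77, 0, 354]) cube([479, 15, 77]);


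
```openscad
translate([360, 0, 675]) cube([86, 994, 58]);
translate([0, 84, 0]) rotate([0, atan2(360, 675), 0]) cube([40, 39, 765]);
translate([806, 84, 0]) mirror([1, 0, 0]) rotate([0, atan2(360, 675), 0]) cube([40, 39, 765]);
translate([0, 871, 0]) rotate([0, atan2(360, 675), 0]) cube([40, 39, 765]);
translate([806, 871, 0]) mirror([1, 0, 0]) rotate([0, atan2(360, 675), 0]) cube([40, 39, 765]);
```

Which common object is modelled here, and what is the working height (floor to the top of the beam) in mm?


A sawhorse. The overall height is 733 mm.

A beam across two mirrored pairs of raked legs — a sawhorse. The beam's underside is at z = 675 (matching the legs' vertical rise in atan2(360, 675)) and the beam is 58 mm tall, so its top is at 675 + 58 = 733 mm. The raked legs top out at the beam's underside, so that is the highest point.


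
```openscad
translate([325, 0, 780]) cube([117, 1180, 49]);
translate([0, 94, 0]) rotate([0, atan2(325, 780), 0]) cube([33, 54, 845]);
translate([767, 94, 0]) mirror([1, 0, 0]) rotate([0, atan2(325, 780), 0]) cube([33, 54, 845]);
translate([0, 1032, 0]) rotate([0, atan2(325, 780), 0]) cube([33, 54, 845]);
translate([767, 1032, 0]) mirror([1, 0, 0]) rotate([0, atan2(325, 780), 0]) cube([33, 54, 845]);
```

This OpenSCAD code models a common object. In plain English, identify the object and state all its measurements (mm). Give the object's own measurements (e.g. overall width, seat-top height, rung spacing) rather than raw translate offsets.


A sawhorse. A 117×1180×49 mm beam (x, y, z) sits on two A-frame leg pairs. Each pair is two raked legs of 33×54 mm section (54 mm along y) splaying symmetrically in x. Each leg rises 780 mm vertically over 325 mm of horizontal reach and is 845 mm long along its own axis. Every leg's outer bottom edge rests on the floor and its outer top edge meets a bottom edge of the beam — the left legs (tilting toward +x) meet the beam's −x bottom edge, the right legs (their mirror images, tilting toward −x) meet its +x bottom edge — so the leg tops tuck under the beam, the beam's underside is 780 mm above the floor, and the feet are 767 mm apart outside-to-outside with the beam centred between them. The two leg pairs are set in 94 mm from either end of the beam.


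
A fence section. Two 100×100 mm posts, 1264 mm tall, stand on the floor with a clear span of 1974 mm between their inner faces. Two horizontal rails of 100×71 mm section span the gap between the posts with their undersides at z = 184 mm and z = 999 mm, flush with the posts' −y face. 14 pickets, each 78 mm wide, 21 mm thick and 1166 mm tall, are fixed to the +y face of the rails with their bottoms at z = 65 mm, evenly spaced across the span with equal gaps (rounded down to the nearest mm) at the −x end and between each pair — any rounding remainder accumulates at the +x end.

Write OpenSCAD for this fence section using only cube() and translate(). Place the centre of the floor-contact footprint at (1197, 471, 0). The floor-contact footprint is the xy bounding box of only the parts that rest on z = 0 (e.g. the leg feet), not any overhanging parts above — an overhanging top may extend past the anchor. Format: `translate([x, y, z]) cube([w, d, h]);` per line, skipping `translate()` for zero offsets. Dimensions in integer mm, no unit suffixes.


translate([110, 421, 0]) cube([100, 100, 1264]);
translate([2184, 421, 0]) cube([100, 100, 1264]);
translate([210, 421, 184]) cube([1974, 100, 71]);
translate([210, 421, 999]) cube([1974, 100, 71]);
translate([268, 521, 65]) cube([78, 21, 1166]);
translate([404, 521, 65]) cube([78, 21, 1166]);
translate([540, 521, 65]) cube([78, 21, 1166]);
translate([676, 521, 65]) cube([78, 21, 1166]);
translate([812, 521, 65]) cube([78, 21, 1166]);
translate([948, 521, 65]) cube([78, 21, 1166]);
translate([1084, 521, 65]) cube([78, 21, 1166]);
translate([1220, 521, 65]) cube([78, 21, 1166]);
translate([1356, 521, 65]) cube([78, 21, 1166]);
translate([1492, 521, 65]) cube([78, 21, 1166]);
translate([1628, 521, 65]) cube([78, 21, 1166]);
translate([1764, 521, 65]) cube([78, 21, 1166]);
translate([1900, 521, 65]) cube([78, 21, 1166]);
translate([2036, 521, 65]) cube([78, 21, 1166]);


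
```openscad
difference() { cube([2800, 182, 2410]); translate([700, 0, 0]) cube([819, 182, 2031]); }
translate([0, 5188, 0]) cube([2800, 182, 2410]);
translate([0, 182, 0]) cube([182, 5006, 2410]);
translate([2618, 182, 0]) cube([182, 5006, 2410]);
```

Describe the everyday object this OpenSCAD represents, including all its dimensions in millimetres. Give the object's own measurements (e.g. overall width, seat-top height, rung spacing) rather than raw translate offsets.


A single room: four walls, each 2410 mm tall and 182 mm thick, enclosing an outside footprint 2800×5370 mm (x × y), no floor or roof. The front and back walls (−y and +y sides) run the full x-width; the side walls fit between their inner faces. A door opening 819 mm wide and 2031 mm tall is cut through the front wall from the floor up, its −x edge 700 mm from the wall's −x end.
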